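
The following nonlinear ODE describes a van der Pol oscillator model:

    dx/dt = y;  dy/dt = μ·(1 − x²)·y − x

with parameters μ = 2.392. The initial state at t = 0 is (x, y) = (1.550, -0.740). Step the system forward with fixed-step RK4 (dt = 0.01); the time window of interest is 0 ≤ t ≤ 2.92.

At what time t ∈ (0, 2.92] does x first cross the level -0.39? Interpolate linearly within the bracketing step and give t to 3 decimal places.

t = 1.536

t=0.000: state=(1.550, -0.740)
step 1 (dt=0.01): k1=(-0.740, 0.933), k2=(-0.735, 0.900), k3=(-0.735, 0.901), k4=(-0.731, 0.870); state += dt/6·(k1+2k2+2k3+k4)
t=0.010: state=(1.543, -0.731)
t=0.020: state=(1.535, -0.723)
t=0.030: state=(1.528, -0.715)
continuing one RK4 step at a time; state shown every 10 steps (Δt=0.1):
t=0.100: state=(1.480, -0.674)
t=0.200: state=(1.414, -0.646)
t=0.300: state=(1.350, -0.644)
t=0.400: state=(1.284, -0.662)
t=0.500: state=(1.217, -0.695)
t=0.600: state=(1.145, -0.746)
t=0.700: state=(1.067, -0.815)
t=0.800: state=(0.981, -0.907)
t=0.900: state=(0.885, -1.030)
t=1.000: state=(0.774, -1.196)
t=1.100: state=(0.643, -1.422)
t=1.200: state=(0.487, -1.733)
t=1.300: state=(0.293, -2.164)
t=1.400: state=(0.049, -2.745)
t=1.500: state=(-0.261, -3.462)
t=1.530: state=(-0.368, -3.683)
next step: t=1.540: state=(-0.405, -3.755) — x has crossed -0.39
linear interpolation between t=1.530 (-0.36809) and t=1.540 (-0.40528) → t≈1.536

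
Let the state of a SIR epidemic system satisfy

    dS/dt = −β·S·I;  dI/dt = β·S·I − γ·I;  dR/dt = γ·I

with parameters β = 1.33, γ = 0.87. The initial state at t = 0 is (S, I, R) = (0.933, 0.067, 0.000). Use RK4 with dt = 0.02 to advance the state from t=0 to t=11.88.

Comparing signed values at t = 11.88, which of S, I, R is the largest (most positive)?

largest component: R

t=0.000: state=(0.933, 0.067, 0.000)
step 1 (dt=0.02): k1=(-0.083, 0.025, 0.058), k2=(-0.083, 0.025, 0.059), k3=(-0.083, 0.025, 0.059), k4=(-0.084, 0.025, 0.059); state += dt/6·(k1+2k2+2k3+k4)
t=0.020: state=(0.931, 0.067, 0.001)
t=0.040: state=(0.930, 0.068, 0.002)
t=0.060: state=(0.928, 0.068, 0.004)
continuing one RK4 step at a time; state shown every 25 steps (Δt=0.5):
t=0.500: state=(0.889, 0.079, 0.032)
t=1.000: state=(0.839, 0.091, 0.069)
t=1.500: state=(0.787, 0.102, 0.111)
t=2.000: state=(0.734, 0.109, 0.157)
t=2.500: state=(0.681, 0.113, 0.206)
t=3.000: state=(0.632, 0.113, 0.255)
t=3.500: state=(0.587, 0.110, 0.304)
t=4.000: state=(0.546, 0.104, 0.350)
t=4.500: state=(0.511, 0.095, 0.393)
t=5.000: state=(0.481, 0.086, 0.433)
t=5.500: state=(0.456, 0.076, 0.468)
t=6.000: state=(0.435, 0.066, 0.499)
t=6.500: state=(0.418, 0.057, 0.525)
t=7.000: state=(0.404, 0.048, 0.548)
t=7.500: state=(0.392, 0.041, 0.568)
t=8.000: state=(0.382, 0.034, 0.584)
t=8.500: state=(0.374, 0.028, 0.597)
t=9.000: state=(0.368, 0.023, 0.608)
t=9.500: state=(0.363, 0.019, 0.618)
t=10.000: state=(0.359, 0.016, 0.625)
t=10.500: state=(0.355, 0.013, 0.632)
t=11.000: state=(0.352, 0.011, 0.637)
t=11.500: state=(0.350, 0.009, 0.641)
t=11.880: state=(0.349, 0.008, 0.644)
compare at T: S=0.349, I=0.008, R=0.644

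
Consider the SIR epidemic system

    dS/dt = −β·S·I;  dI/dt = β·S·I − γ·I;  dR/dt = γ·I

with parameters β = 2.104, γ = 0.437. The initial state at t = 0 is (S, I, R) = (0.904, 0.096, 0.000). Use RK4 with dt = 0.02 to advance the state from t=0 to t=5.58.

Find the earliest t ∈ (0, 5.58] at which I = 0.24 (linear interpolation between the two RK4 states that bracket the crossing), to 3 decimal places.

t = 0.714

t=0.000: state=(0.904, 0.096, 0.000)
step 1 (dt=0.02): k1=(-0.183, 0.141, 0.042), k2=(-0.185, 0.142, 0.043), k3=(-0.185, 0.142, 0.043), k4=(-0.187, 0.144, 0.043); state += dt/6·(k1+2k2+2k3+k4)
t=0.020: state=(0.900, 0.099, 0.001)
t=0.040: state=(0.897, 0.102, 0.002)
t=0.060: state=(0.893, 0.105, 0.003)
continuing one RK4 step at a time; state shown every 10 steps (Δt=0.2):
t=0.200: state=(0.863, 0.128, 0.010)
t=0.400: state=(0.811, 0.166, 0.023)
t=0.600: state=(0.749, 0.212, 0.039)
t=0.700: state=(0.715, 0.236, 0.049)
next step: t=0.720: state=(0.708, 0.242, 0.051) — I has crossed 0.24
linear interpolation between t=0.700 (0.23645) and t=0.720 (0.24151) → t≈0.714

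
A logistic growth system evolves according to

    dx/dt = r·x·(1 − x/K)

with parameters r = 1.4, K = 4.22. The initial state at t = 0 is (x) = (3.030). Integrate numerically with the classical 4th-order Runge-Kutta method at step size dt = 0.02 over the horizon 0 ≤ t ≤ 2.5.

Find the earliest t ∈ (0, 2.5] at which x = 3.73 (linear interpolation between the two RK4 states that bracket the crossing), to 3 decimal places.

t=0.000: state=(3.030)
step 1 (dt=0.02): k1=(1.196), k2=(1.189), k3=(1.189), k4=(1.182); state += dt/6·(k1+2k2+2k3+k4)
t=0.020: state=(3.054)
t=0.040: state=(3.077)
t=0.060: state=(3.100)
continuing one RK4 step at a time; state shown every 5 steps (Δt=0.1):
t=0.100: state=(3.146)
t=0.200: state=(3.254)
t=0.300: state=(3.354)
t=0.400: state=(3.447)
t=0.500: state=(3.531)
t=0.600: state=(3.608)
t=0.700: state=(3.678)
t=0.780: state=(3.729)
next step: t=0.800: state=(3.741) — x has crossed 3.73
linear interpolation between t=0.780 (3.72863) and t=0.800 (3.74066) → t≈0.782

t = 0.782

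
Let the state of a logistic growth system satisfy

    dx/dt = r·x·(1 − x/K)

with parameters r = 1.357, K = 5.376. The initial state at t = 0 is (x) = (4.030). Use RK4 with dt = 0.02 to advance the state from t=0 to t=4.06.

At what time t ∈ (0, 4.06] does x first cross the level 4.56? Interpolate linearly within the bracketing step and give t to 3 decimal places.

t=0.000: state=(4.030)
step 1 (dt=0.02): k1=(1.369), k2=(1.360), k3=(1.360), k4=(1.351); state += dt/6·(k1+2k2+2k3+k4)
t=0.020: state=(4.057)
t=0.040: state=(4.084)
t=0.060: state=(4.110)
continuing one RK4 step at a time; state shown every 10 steps (Δt=0.2):
t=0.200: state=(4.285)
t=0.400: state=(4.502)
t=0.440: state=(4.541)
next step: t=0.460: state=(4.560) — x has crossed 4.56
linear interpolation between t=0.440 (4.54117) and t=0.460 (4.56013) → t≈0.460

t = 0.460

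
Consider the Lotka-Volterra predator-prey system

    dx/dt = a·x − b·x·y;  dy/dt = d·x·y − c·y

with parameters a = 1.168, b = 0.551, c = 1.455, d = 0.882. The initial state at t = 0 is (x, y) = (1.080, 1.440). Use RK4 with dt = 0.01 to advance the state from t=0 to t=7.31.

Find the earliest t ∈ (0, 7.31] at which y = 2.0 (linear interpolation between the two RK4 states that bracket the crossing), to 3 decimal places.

t=0.000: state=(1.080, 1.440)
step 1 (dt=0.01): k1=(0.405, -0.724), k2=(0.407, -0.719), k3=(0.407, -0.719), k4=(0.410, -0.715); state += dt/6·(k1+2k2+2k3+k4)
t=0.010: state=(1.084, 1.433)
t=0.020: state=(1.088, 1.426)
t=0.030: state=(1.092, 1.419)
continuing one RK4 step at a time; state shown every 25 steps (Δt=0.25):
t=0.250: state=(1.199, 1.286)
t=0.500: state=(1.356, 1.184)
t=0.750: state=(1.549, 1.133)
t=1.000: state=(1.775, 1.135)
t=1.250: state=(2.025, 1.199)
t=1.500: state=(2.279, 1.340)
t=1.750: state=(2.500, 1.579)
t=2.000: state=(2.631, 1.937)
t=2.030: state=(2.638, 1.988)
next step: t=2.040: state=(2.640, 2.005) — y has crossed 2.0
linear interpolation between t=2.030 (1.98787) and t=2.040 (2.00529) → t≈2.037

t = 2.037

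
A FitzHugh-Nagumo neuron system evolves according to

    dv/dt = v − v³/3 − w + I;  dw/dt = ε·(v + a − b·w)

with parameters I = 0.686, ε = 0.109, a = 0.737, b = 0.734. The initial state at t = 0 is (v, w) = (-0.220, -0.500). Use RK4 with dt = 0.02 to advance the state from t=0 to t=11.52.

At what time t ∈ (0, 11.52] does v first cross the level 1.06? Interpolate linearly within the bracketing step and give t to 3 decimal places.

t=0.000: state=(-0.220, -0.500)
step 1 (dt=0.02): k1=(0.970, 0.096), k2=(0.978, 0.097), k3=(0.978, 0.097), k4=(0.986, 0.098); state += dt/6·(k1+2k2+2k3+k4)
t=0.020: state=(-0.200, -0.498)
t=0.040: state=(-0.181, -0.496)
t=0.060: state=(-0.160, -0.494)
continuing one RK4 step at a time; state shown every 25 steps (Δt=0.5):
t=0.500: state=(0.389, -0.438)
t=0.900: state=(1.050, -0.362)
next step: t=0.920: state=(1.084, -0.357) — v has crossed 1.06
linear interpolation between t=0.900 (1.04977) and t=0.920 (1.08391) → t≈0.906

t = 0.906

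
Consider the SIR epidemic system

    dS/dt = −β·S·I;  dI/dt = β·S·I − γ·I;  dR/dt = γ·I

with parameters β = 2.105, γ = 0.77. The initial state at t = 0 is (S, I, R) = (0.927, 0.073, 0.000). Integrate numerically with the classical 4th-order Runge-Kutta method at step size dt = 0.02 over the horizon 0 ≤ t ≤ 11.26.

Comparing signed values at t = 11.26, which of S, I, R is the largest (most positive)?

largest component: R

t=0.000: state=(0.927, 0.073, 0.000)
step 1 (dt=0.02): k1=(-0.142, 0.086, 0.056), k2=(-0.144, 0.087, 0.057), k3=(-0.144, 0.087, 0.057), k4=(-0.145, 0.088, 0.058); state += dt/6·(k1+2k2+2k3+k4)
t=0.020: state=(0.924, 0.075, 0.001)
t=0.040: state=(0.921, 0.077, 0.002)
t=0.060: state=(0.918, 0.078, 0.003)
continuing one RK4 step at a time; state shown every 25 steps (Δt=0.5):
t=0.500: state=(0.836, 0.126, 0.038)
t=1.000: state=(0.707, 0.194, 0.099)
t=1.500: state=(0.557, 0.257, 0.186)
t=2.000: state=(0.416, 0.291, 0.293)
t=2.500: state=(0.306, 0.289, 0.406)
t=3.000: state=(0.229, 0.259, 0.512)
t=3.500: state=(0.178, 0.218, 0.604)
t=4.000: state=(0.145, 0.176, 0.680)
t=4.500: state=(0.123, 0.138, 0.740)
t=5.000: state=(0.108, 0.106, 0.786)
t=5.500: state=(0.098, 0.080, 0.822)
t=6.000: state=(0.091, 0.060, 0.849)
t=6.500: state=(0.086, 0.045, 0.869)
t=7.000: state=(0.083, 0.033, 0.884)
t=7.500: state=(0.080, 0.025, 0.895)
t=8.000: state=(0.078, 0.018, 0.903)
t=8.500: state=(0.077, 0.014, 0.909)
t=9.000: state=(0.076, 0.010, 0.914)
t=9.500: state=(0.076, 0.007, 0.917)
t=10.000: state=(0.075, 0.005, 0.920)
t=10.500: state=(0.075, 0.004, 0.921)
t=11.000: state=(0.074, 0.003, 0.923)
t=11.260: state=(0.074, 0.003, 0.923)
compare at T: S=0.074, I=0.003, R=0.923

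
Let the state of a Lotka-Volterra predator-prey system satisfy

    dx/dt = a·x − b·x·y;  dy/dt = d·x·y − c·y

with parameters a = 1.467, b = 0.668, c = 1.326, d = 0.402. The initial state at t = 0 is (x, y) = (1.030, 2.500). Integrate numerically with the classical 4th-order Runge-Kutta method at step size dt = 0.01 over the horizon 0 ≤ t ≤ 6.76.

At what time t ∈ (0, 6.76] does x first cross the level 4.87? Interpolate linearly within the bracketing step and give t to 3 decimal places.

t=0.000: state=(1.030, 2.500)
step 1 (dt=0.01): k1=(-0.209, -2.280), k2=(-0.201, -2.271), k3=(-0.201, -2.271), k4=(-0.193, -2.261); state += dt/6·(k1+2k2+2k3+k4)
t=0.010: state=(1.028, 2.477)
t=0.020: state=(1.026, 2.455)
t=0.030: state=(1.024, 2.432)
continuing one RK4 step at a time; state shown every 25 steps (Δt=0.25):
t=0.250: state=(1.023, 1.988)
t=0.500: state=(1.097, 1.587)
t=0.750: state=(1.248, 1.281)
t=1.000: state=(1.483, 1.054)
t=1.250: state=(1.821, 0.892)
t=1.500: state=(2.286, 0.786)
t=1.750: state=(2.908, 0.732)
t=2.000: state=(3.716, 0.731)
t=2.250: state=(4.724, 0.801)
t=2.280: state=(4.857, 0.816)
next step: t=2.290: state=(4.902, 0.821) — x has crossed 4.87
linear interpolation between t=2.280 (4.85740) and t=2.290 (4.90232) → t≈2.283

t = 2.283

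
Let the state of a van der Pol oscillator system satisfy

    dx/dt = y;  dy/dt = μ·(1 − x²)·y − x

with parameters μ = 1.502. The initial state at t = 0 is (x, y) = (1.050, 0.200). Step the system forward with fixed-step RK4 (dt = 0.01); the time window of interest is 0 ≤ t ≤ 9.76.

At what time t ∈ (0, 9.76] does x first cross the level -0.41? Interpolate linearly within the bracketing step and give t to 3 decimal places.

t = 1.715

t=0.000: state=(1.050, 0.200)
step 1 (dt=0.01): k1=(0.200, -1.081), k2=(0.195, -1.082), k3=(0.195, -1.082), k4=(0.189, -1.082); state += dt/6·(k1+2k2+2k3+k4)
t=0.010: state=(1.052, 0.189)
t=0.020: state=(1.054, 0.178)
t=0.030: state=(1.056, 0.168)
continuing one RK4 step at a time; state shown every 50 steps (Δt=0.5):
t=0.500: state=(1.017, -0.324)
t=1.000: state=(0.724, -0.874)
t=1.500: state=(0.066, -1.891)
t=1.710: state=(-0.397, -2.523)
next step: t=1.720: state=(-0.423, -2.551) — x has crossed -0.41
linear interpolation between t=1.710 (-0.39747) and t=1.720 (-0.42285) → t≈1.715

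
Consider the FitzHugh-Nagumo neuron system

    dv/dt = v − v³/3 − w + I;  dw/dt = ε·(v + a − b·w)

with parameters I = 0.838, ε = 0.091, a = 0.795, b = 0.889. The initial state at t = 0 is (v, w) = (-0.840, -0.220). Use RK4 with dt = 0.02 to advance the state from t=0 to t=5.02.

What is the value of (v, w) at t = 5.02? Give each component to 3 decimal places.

t=0.000: state=(-0.840, -0.220)
step 1 (dt=0.02): k1=(0.416, 0.014), k2=(0.417, 0.014), k3=(0.417, 0.014), k4=(0.418, 0.014); state += dt/6·(k1+2k2+2k3+k4)
t=0.020: state=(-0.832, -0.220)
t=0.040: state=(-0.823, -0.219)
t=0.060: state=(-0.815, -0.219)
continuing one RK4 step at a time; state shown every 10 steps (Δt=0.2):
t=0.200: state=(-0.754, -0.217)
t=0.400: state=(-0.662, -0.211)
t=0.600: state=(-0.560, -0.205)
t=0.800: state=(-0.444, -0.196)
t=1.000: state=(-0.310, -0.186)
t=1.200: state=(-0.152, -0.172)
t=1.400: state=(0.036, -0.156)
t=1.600: state=(0.262, -0.137)
t=1.800: state=(0.529, -0.113)
t=2.000: state=(0.830, -0.085)
t=2.200: state=(1.143, -0.051)
t=2.400: state=(1.430, -0.013)
t=2.600: state=(1.657, 0.030)
t=2.800: state=(1.810, 0.075)
t=3.000: state=(1.901, 0.122)
t=3.200: state=(1.948, 0.169)
t=3.400: state=(1.967, 0.216)
t=3.600: state=(1.971, 0.262)
t=3.800: state=(1.966, 0.308)
t=4.000: state=(1.957, 0.353)
t=4.200: state=(1.945, 0.397)
t=4.400: state=(1.931, 0.440)
t=4.600: state=(1.916, 0.482)
t=4.800: state=(1.902, 0.523)
t=5.000: state=(1.886, 0.563)
t=5.020: state=(1.885, 0.567)

(v, w) = (1.885, 0.567)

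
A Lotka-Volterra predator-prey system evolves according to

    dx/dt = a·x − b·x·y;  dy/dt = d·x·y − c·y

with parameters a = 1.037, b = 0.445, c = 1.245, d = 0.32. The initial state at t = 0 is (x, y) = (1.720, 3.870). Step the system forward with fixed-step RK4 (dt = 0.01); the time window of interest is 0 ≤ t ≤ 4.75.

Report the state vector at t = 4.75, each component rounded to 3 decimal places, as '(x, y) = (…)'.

t=0.000: state=(1.720, 3.870)
step 1 (dt=0.01): k1=(-1.178, -2.688), k2=(-1.164, -2.686), k3=(-1.164, -2.686), k4=(-1.150, -2.684); state += dt/6·(k1+2k2+2k3+k4)
t=0.010: state=(1.708, 3.843)
t=0.020: state=(1.697, 3.816)
t=0.030: state=(1.686, 3.790)
continuing one RK4 step at a time; state shown every 20 steps (Δt=0.2):
t=0.200: state=(1.535, 3.346)
t=0.400: state=(1.433, 2.868)
t=0.600: state=(1.393, 2.447)
t=0.800: state=(1.402, 2.085)
t=1.000: state=(1.453, 1.781)
t=1.200: state=(1.543, 1.528)
t=1.400: state=(1.674, 1.320)
t=1.600: state=(1.845, 1.151)
t=1.800: state=(2.062, 1.017)
t=2.000: state=(2.329, 0.912)
t=2.200: state=(2.653, 0.834)
t=2.400: state=(3.038, 0.779)
t=2.600: state=(3.494, 0.748)
t=2.800: state=(4.024, 0.742)
t=3.000: state=(4.631, 0.763)
t=3.200: state=(5.313, 0.817)
t=3.400: state=(6.055, 0.916)
t=3.600: state=(6.822, 1.078)
t=3.800: state=(7.546, 1.332)
t=4.000: state=(8.117, 1.716)
t=4.200: state=(8.375, 2.273)
t=4.400: state=(8.155, 3.016)
t=4.600: state=(7.386, 3.876)
t=4.750: state=(6.523, 4.494)

(x, y) = (6.523, 4.494)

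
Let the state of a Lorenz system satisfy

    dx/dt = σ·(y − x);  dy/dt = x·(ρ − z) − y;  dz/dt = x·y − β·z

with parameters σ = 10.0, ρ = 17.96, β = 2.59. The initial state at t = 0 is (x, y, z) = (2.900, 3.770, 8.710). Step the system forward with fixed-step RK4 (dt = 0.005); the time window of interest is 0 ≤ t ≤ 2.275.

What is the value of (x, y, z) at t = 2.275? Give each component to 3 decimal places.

(x, y, z) = (5.708, 2.792, 20.220)

t=0.000: state=(2.900, 3.770, 8.710)
step 1 (dt=0.005): k1=(8.700, 23.055, -11.626), k2=(9.059, 23.283, -11.300), k3=(9.056, 23.289, -11.297), k4=(9.412, 23.524, -10.966); state += dt/6·(k1+2k2+2k3+k4)
t=0.005: state=(2.945, 3.886, 8.654)
t=0.010: state=(2.994, 4.005, 8.600)
t=0.015: state=(3.046, 4.127, 8.551)
continuing one RK4 step at a time; state shown every 20 steps (Δt=0.1):
t=0.100: state=(4.449, 6.672, 8.395)
t=0.200: state=(7.315, 10.704, 11.063)
t=0.300: state=(10.430, 12.541, 18.248)
t=0.400: state=(10.192, 7.513, 23.897)
t=0.500: state=(6.407, 2.444, 21.892)
t=0.600: state=(3.354, 1.331, 17.591)
t=0.700: state=(2.194, 1.750, 13.918)
t=0.800: state=(2.238, 2.709, 11.159)
t=0.900: state=(3.107, 4.397, 9.435)
t=1.000: state=(4.906, 7.258, 9.334)
t=1.100: state=(7.757, 10.931, 12.401)
t=1.200: state=(10.363, 11.721, 19.251)
t=1.300: state=(9.547, 6.701, 23.414)
t=1.400: state=(6.023, 2.572, 21.060)
t=1.500: state=(3.440, 1.789, 17.057)
t=1.600: state=(2.561, 2.333, 13.670)
t=1.700: state=(2.816, 3.514, 11.220)
t=1.800: state=(3.954, 5.556, 9.997)
t=1.900: state=(6.063, 8.659, 10.873)
t=2.000: state=(8.834, 11.420, 15.246)
t=2.100: state=(10.177, 9.800, 21.293)
t=2.200: state=(8.112, 4.904, 22.449)
t=2.275: state=(5.708, 2.792, 20.220)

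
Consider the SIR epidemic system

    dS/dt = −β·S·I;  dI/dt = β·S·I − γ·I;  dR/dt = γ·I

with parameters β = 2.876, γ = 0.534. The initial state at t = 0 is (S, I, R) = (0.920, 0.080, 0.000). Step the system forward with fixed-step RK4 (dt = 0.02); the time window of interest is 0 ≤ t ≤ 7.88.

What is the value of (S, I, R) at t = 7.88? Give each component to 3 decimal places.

t=0.000: state=(0.920, 0.080, 0.000)
step 1 (dt=0.02): k1=(-0.212, 0.169, 0.043), k2=(-0.216, 0.172, 0.044), k3=(-0.216, 0.172, 0.044), k4=(-0.220, 0.175, 0.045); state += dt/6·(k1+2k2+2k3+k4)
t=0.020: state=(0.916, 0.083, 0.001)
t=0.040: state=(0.911, 0.087, 0.002)
t=0.060: state=(0.907, 0.091, 0.003)
continuing one RK4 step at a time; state shown every 25 steps (Δt=0.5):
t=0.500: state=(0.756, 0.207, 0.036)
t=1.000: state=(0.492, 0.392, 0.116)
t=1.500: state=(0.254, 0.507, 0.239)
t=2.000: state=(0.121, 0.503, 0.376)
t=2.500: state=(0.062, 0.436, 0.502)
t=3.000: state=(0.035, 0.357, 0.608)
t=3.500: state=(0.022, 0.285, 0.693)
t=4.000: state=(0.015, 0.224, 0.761)
t=4.500: state=(0.011, 0.175, 0.814)
t=5.000: state=(0.009, 0.136, 0.855)
t=5.500: state=(0.008, 0.105, 0.887)
t=6.000: state=(0.007, 0.081, 0.912)
t=6.500: state=(0.006, 0.063, 0.931)
t=7.000: state=(0.006, 0.049, 0.946)
t=7.500: state=(0.005, 0.037, 0.957)
t=7.880: state=(0.005, 0.031, 0.964)

(S, I, R) = (0.005, 0.031, 0.964)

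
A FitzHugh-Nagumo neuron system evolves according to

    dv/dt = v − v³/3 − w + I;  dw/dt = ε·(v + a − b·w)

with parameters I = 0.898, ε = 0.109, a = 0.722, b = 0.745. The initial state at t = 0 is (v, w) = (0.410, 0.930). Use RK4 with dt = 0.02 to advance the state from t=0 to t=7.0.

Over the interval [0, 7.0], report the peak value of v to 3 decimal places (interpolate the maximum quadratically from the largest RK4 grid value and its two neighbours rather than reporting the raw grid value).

t=0.000: state=(0.410, 0.930)
step 1 (dt=0.02): k1=(0.355, 0.048), k2=(0.357, 0.048), k3=(0.358, 0.048), k4=(0.360, 0.049); state += dt/6·(k1+2k2+2k3+k4)
t=0.020: state=(0.417, 0.931)
t=0.040: state=(0.424, 0.932)
t=0.060: state=(0.432, 0.933)
continuing one RK4 step at a time; state shown every 25 steps (Δt=0.5):
t=0.500: state=(0.619, 0.959)
t=1.000: state=(0.881, 0.999)
t=1.500: state=(1.148, 1.052)
t=2.000: state=(1.350, 1.116)
t=2.500: state=(1.460, 1.186)
t=3.000: state=(1.496, 1.256)
t=3.500: state=(1.490, 1.325)
t=4.000: state=(1.462, 1.390)
t=4.500: state=(1.422, 1.450)
t=5.000: state=(1.375, 1.505)
t=5.500: state=(1.323, 1.556)
t=6.000: state=(1.268, 1.602)
t=6.500: state=(1.208, 1.643)
t=7.000: state=(1.143, 1.679)
largest grid value and its neighbours: v(3.120)=1.49768, v(3.140)=1.49771, v(3.160)=1.49768
parabola through these three points peaks at t≈3.141 with v≈1.49771

max v = 1.498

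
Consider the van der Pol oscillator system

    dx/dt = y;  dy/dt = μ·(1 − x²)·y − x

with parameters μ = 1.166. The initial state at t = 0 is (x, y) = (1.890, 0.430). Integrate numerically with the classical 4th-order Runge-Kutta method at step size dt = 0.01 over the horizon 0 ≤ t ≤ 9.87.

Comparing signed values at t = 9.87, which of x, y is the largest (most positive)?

largest component: y

t=0.000: state=(1.890, 0.430)
step 1 (dt=0.01): k1=(0.430, -3.180), k2=(0.414, -3.138), k3=(0.414, -3.138), k4=(0.399, -3.097); state += dt/6·(k1+2k2+2k3+k4)
t=0.010: state=(1.894, 0.399)
t=0.020: state=(1.898, 0.368)
t=0.030: state=(1.902, 0.338)
continuing one RK4 step at a time; state shown every 50 steps (Δt=0.5):
t=0.500: state=(1.848, -0.398)
t=1.000: state=(1.580, -0.653)
t=1.500: state=(1.190, -0.928)
t=2.000: state=(0.603, -1.503)
t=2.500: state=(-0.422, -2.653)
t=3.000: state=(-1.698, -1.718)
t=3.500: state=(-2.005, 0.119)
t=4.000: state=(-1.823, 0.518)
t=4.500: state=(-1.516, 0.713)
t=5.000: state=(-1.092, 1.018)
t=5.500: state=(-0.436, 1.705)
t=6.000: state=(0.712, 2.827)
t=6.500: state=(1.851, 1.151)
t=7.000: state=(1.986, -0.259)
t=7.500: state=(1.768, -0.560)
t=8.000: state=(1.440, -0.761)
t=8.500: state=(0.982, -1.116)
t=9.000: state=(0.248, -1.934)
t=9.500: state=(-1.007, -2.825)
t=9.870: state=(-1.819, -1.288)
compare at T: x=-1.819, y=-1.288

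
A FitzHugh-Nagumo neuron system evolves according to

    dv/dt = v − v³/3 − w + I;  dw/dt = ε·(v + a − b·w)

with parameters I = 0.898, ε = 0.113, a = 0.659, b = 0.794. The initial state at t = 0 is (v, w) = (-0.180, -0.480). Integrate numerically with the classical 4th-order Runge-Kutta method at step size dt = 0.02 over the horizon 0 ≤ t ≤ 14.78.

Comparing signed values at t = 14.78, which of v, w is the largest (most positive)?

largest component: w

t=0.000: state=(-0.180, -0.480)
step 1 (dt=0.02): k1=(1.200, 0.097), k2=(1.211, 0.098), k3=(1.211, 0.098), k4=(1.222, 0.100); state += dt/6·(k1+2k2+2k3+k4)
t=0.020: state=(-0.156, -0.478)
t=0.040: state=(-0.131, -0.476)
t=0.060: state=(-0.106, -0.474)
continuing one RK4 step at a time; state shown every 25 steps (Δt=0.5):
t=0.500: state=(0.574, -0.413)
t=1.000: state=(1.497, -0.300)
t=1.500: state=(1.983, -0.152)
t=2.000: state=(2.069, 0.004)
t=2.500: state=(2.048, 0.154)
t=3.000: state=(2.007, 0.296)
t=3.500: state=(1.963, 0.429)
t=4.000: state=(1.918, 0.554)
t=4.500: state=(1.873, 0.671)
t=5.000: state=(1.828, 0.780)
t=5.500: state=(1.783, 0.882)
t=6.000: state=(1.738, 0.977)
t=6.500: state=(1.693, 1.065)
t=7.000: state=(1.647, 1.147)
t=7.500: state=(1.601, 1.223)
t=8.000: state=(1.555, 1.293)
t=8.500: state=(1.508, 1.357)
t=9.000: state=(1.461, 1.416)
t=9.500: state=(1.412, 1.470)
t=10.000: state=(1.362, 1.518)
t=10.500: state=(1.311, 1.562)
t=11.000: state=(1.258, 1.601)
t=11.500: state=(1.203, 1.635)
t=12.000: state=(1.144, 1.664)
t=12.500: state=(1.081, 1.689)
t=13.000: state=(1.012, 1.709)
t=13.500: state=(0.935, 1.725)
t=14.000: state=(0.846, 1.735)
t=14.500: state=(0.740, 1.739)
t=14.780: state=(0.669, 1.738)
compare at T: v=0.669, w=1.738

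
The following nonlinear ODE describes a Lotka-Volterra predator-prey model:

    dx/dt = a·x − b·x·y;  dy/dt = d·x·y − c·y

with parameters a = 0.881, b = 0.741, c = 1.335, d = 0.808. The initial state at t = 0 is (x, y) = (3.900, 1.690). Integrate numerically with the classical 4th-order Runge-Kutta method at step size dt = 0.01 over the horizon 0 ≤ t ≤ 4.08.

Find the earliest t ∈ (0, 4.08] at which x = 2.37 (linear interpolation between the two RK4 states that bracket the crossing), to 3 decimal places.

t = 0.508

t=0.000: state=(3.900, 1.690)
step 1 (dt=0.01): k1=(-1.448, 3.069), k2=(-1.490, 3.087), k3=(-1.490, 3.087), k4=(-1.531, 3.105); state += dt/6·(k1+2k2+2k3+k4)
t=0.010: state=(3.885, 1.721)
t=0.020: state=(3.869, 1.752)
t=0.030: state=(3.853, 1.784)
continuing one RK4 step at a time; state shown every 20 steps (Δt=0.2):
t=0.200: state=(3.450, 2.353)
t=0.400: state=(2.766, 2.983)
t=0.500: state=(2.400, 3.216)
next step: t=0.510: state=(2.364, 3.235) — x has crossed 2.37
linear interpolation between t=0.500 (2.39979) and t=0.510 (2.36384) → t≈0.508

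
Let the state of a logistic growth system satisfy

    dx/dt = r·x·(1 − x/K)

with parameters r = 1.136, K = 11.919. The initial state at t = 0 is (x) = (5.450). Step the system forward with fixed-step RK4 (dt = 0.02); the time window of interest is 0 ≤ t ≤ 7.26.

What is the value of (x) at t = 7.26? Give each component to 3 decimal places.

t=0.000: state=(5.450)
step 1 (dt=0.02): k1=(3.360), k2=(3.363), k3=(3.363), k4=(3.366); state += dt/6·(k1+2k2+2k3+k4)
t=0.020: state=(5.517)
t=0.040: state=(5.585)
t=0.060: state=(5.652)
continuing one RK4 step at a time; state shown every 25 steps (Δt=0.5):
t=0.500: state=(7.126)
t=1.000: state=(8.630)
t=1.500: state=(9.802)
t=2.000: state=(10.619)
t=2.500: state=(11.146)
t=3.000: state=(11.468)
t=3.500: state=(11.659)
t=4.000: state=(11.770)
t=4.500: state=(11.834)
t=5.000: state=(11.871)
t=5.500: state=(11.892)
t=6.000: state=(11.904)
t=6.500: state=(11.910)
t=7.000: state=(11.914)
t=7.260: state=(11.915)

(x) = (11.915)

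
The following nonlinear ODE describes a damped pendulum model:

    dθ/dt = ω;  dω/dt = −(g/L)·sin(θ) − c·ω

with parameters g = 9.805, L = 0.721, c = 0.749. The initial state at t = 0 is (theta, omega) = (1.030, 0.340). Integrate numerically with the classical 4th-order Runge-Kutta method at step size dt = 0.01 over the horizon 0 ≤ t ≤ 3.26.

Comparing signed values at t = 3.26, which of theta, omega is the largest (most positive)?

largest component: omega

t=0.000: state=(1.030, 0.340)
step 1 (dt=0.01): k1=(0.340, -11.913), k2=(0.280, -11.880), k3=(0.281, -11.879), k4=(0.221, -11.844); state += dt/6·(k1+2k2+2k3+k4)
t=0.010: state=(1.033, 0.221)
t=0.020: state=(1.034, 0.103)
t=0.030: state=(1.035, -0.014)
continuing one RK4 step at a time; state shown every 20 steps (Δt=0.2):
t=0.200: state=(0.874, -1.811)
t=0.400: state=(0.367, -3.040)
t=0.600: state=(-0.238, -2.745)
t=0.800: state=(-0.647, -1.219)
t=1.000: state=(-0.707, 0.594)
t=1.200: state=(-0.443, 1.921)
t=1.400: state=(-0.009, 2.213)
t=1.600: state=(0.368, 1.412)
t=1.800: state=(0.520, 0.076)
t=2.000: state=(0.409, -1.107)
t=2.200: state=(0.122, -1.626)
t=2.400: state=(-0.184, -1.299)
t=2.600: state=(-0.359, -0.400)
t=2.800: state=(-0.340, 0.558)
t=3.000: state=(-0.162, 1.125)
t=3.200: state=(0.068, 1.078)
t=3.260: state=(0.129, 0.951)
compare at T: theta=0.129, omega=0.951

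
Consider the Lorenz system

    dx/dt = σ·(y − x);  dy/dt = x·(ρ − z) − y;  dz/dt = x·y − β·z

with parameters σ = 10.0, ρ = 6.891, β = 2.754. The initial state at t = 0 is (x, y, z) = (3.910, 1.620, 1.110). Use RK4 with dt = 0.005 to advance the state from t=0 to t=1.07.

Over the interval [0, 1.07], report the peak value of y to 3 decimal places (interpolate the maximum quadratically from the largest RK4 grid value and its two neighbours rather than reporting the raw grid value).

max y = 6.234

t=0.000: state=(3.910, 1.620, 1.110)
step 1 (dt=0.005): k1=(-22.900, 20.984, 3.277), k2=(-21.803, 20.569, 3.364), k3=(-21.841, 20.585, 3.364), k4=(-20.779, 20.186, 3.445); state += dt/6·(k1+2k2+2k3+k4)
t=0.005: state=(3.801, 1.723, 1.127)
t=0.010: state=(3.702, 1.822, 1.144)
t=0.015: state=(3.613, 1.918, 1.163)
continuing one RK4 step at a time; state shown every 10 steps (Δt=0.05):
t=0.050: state=(3.207, 2.509, 1.306)
t=0.100: state=(3.087, 3.217, 1.557)
t=0.150: state=(3.276, 3.858, 1.881)
t=0.200: state=(3.637, 4.477, 2.313)
t=0.250: state=(4.095, 5.068, 2.880)
t=0.300: state=(4.593, 5.596, 3.597)
t=0.350: state=(5.079, 6.000, 4.451)
t=0.400: state=(5.494, 6.214, 5.396)
t=0.450: state=(5.780, 6.189, 6.345)
t=0.500: state=(5.891, 5.918, 7.188)
t=0.550: state=(5.806, 5.447, 7.822)
t=0.600: state=(5.543, 4.866, 8.185)
t=0.650: state=(5.149, 4.274, 8.273)
t=0.700: state=(4.690, 3.747, 8.127)
t=0.750: state=(4.226, 3.327, 7.815)
t=0.800: state=(3.804, 3.023, 7.402)
t=0.850: state=(3.451, 2.826, 6.942)
t=0.900: state=(3.179, 2.717, 6.476)
t=0.950: state=(2.988, 2.681, 6.030)
t=1.000: state=(2.870, 2.702, 5.621)
t=1.050: state=(2.817, 2.772, 5.260)
t=1.070: state=(2.813, 2.812, 5.131)
largest grid value and its neighbours: y(0.415)=6.23292, y(0.420)=6.23425, y(0.425)=6.23306
parabola through these three points peaks at t≈0.420 with y≈6.23425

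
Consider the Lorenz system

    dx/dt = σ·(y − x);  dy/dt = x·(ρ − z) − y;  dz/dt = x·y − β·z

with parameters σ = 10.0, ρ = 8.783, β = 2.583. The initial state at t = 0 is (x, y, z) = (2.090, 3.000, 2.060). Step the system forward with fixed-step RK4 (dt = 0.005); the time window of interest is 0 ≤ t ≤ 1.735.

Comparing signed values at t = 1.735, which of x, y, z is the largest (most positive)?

t=0.000: state=(2.090, 3.000, 2.060)
step 1 (dt=0.005): k1=(9.100, 11.051, 0.949), k2=(9.149, 11.171, 1.070), k3=(9.151, 11.171, 1.070), k4=(9.201, 11.291, 1.192); state += dt/6·(k1+2k2+2k3+k4)
t=0.005: state=(2.136, 3.056, 2.065)
t=0.010: state=(2.182, 3.113, 2.072)
t=0.015: state=(2.229, 3.171, 2.080)
continuing one RK4 step at a time; state shown every 20 steps (Δt=0.1):
t=0.100: state=(3.134, 4.337, 2.443)
t=0.200: state=(4.503, 6.014, 3.655)
t=0.300: state=(6.023, 7.435, 6.027)
t=0.400: state=(7.022, 7.454, 9.096)
t=0.500: state=(6.727, 5.744, 11.133)
t=0.600: state=(5.344, 3.756, 11.106)
t=0.700: state=(3.878, 2.633, 9.829)
t=0.800: state=(2.934, 2.286, 8.301)
t=0.900: state=(2.539, 2.369, 6.957)
t=1.000: state=(2.546, 2.712, 5.934)
t=1.100: state=(2.847, 3.274, 5.290)
t=1.200: state=(3.388, 4.036, 5.091)
t=1.300: state=(4.122, 4.924, 5.426)
t=1.400: state=(4.934, 5.717, 6.343)
t=1.500: state=(5.589, 6.062, 7.681)
t=1.600: state=(5.797, 5.718, 8.938)
t=1.700: state=(5.453, 4.887, 9.551)
t=1.735: state=(5.237, 4.574, 9.571)
compare at T: x=5.237, y=4.574, z=9.571

largest component: z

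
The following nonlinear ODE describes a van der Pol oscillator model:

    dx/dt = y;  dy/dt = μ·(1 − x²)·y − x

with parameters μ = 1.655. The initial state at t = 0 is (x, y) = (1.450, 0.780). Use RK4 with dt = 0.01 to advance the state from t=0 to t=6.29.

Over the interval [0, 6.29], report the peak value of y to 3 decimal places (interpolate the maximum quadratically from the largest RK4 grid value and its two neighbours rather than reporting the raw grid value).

max y = 3.404

t=0.000: state=(1.450, 0.780)
step 1 (dt=0.01): k1=(0.780, -2.873), k2=(0.766, -2.865), k3=(0.766, -2.865), k4=(0.751, -2.856); state += dt/6·(k1+2k2+2k3+k4)
t=0.010: state=(1.458, 0.751)
t=0.020: state=(1.465, 0.723)
t=0.030: state=(1.472, 0.695)
continuing one RK4 step at a time; state shown every 25 steps (Δt=0.25):
t=0.250: state=(1.563, 0.163)
t=0.500: state=(1.553, -0.205)
t=0.750: state=(1.473, -0.415)
t=1.000: state=(1.350, -0.566)
t=1.250: state=(1.190, -0.721)
t=1.500: state=(0.985, -0.931)
t=1.750: state=(0.714, -1.267)
t=2.000: state=(0.331, -1.853)
t=2.250: state=(-0.243, -2.792)
t=2.500: state=(-1.039, -3.341)
t=2.750: state=(-1.729, -1.895)
t=3.000: state=(-1.989, -0.366)
t=3.250: state=(-1.998, 0.181)
t=3.500: state=(-1.929, 0.345)
t=3.750: state=(-1.833, 0.414)
t=4.000: state=(-1.723, 0.465)
t=4.250: state=(-1.600, 0.522)
t=4.500: state=(-1.461, 0.595)
t=4.750: state=(-1.300, 0.699)
t=5.000: state=(-1.107, 0.857)
t=5.250: state=(-0.863, 1.114)
t=5.500: state=(-0.534, 1.565)
t=5.750: state=(-0.052, 2.356)
t=6.000: state=(0.663, 3.308)
t=6.250: state=(1.474, 2.773)
t=6.290: state=(1.580, 2.480)
largest grid value and its neighbours: y(6.060)=3.39972, y(6.070)=3.40342, y(6.080)=3.40333
parabola through these three points peaks at t≈6.075 with y≈3.40385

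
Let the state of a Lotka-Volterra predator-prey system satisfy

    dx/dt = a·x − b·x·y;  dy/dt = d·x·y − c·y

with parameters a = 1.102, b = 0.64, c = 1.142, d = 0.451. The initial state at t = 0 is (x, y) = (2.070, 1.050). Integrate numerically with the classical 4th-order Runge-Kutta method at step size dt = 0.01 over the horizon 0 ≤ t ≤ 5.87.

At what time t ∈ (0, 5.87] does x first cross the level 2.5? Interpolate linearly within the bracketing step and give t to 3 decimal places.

t = 0.419

t=0.000: state=(2.070, 1.050)
step 1 (dt=0.01): k1=(0.890, -0.219), k2=(0.893, -0.217), k3=(0.893, -0.217), k4=(0.897, -0.214); state += dt/6·(k1+2k2+2k3+k4)
t=0.010: state=(2.079, 1.048)
t=0.020: state=(2.088, 1.046)
t=0.030: state=(2.097, 1.044)
continuing one RK4 step at a time; state shown every 20 steps (Δt=0.2):
t=0.200: state=(2.261, 1.016)
t=0.400: state=(2.478, 1.001)
t=0.410: state=(2.490, 1.000)
next step: t=0.420: state=(2.501, 1.000) — x has crossed 2.5
linear interpolation between t=0.410 (2.48962) and t=0.420 (2.50114) → t≈0.419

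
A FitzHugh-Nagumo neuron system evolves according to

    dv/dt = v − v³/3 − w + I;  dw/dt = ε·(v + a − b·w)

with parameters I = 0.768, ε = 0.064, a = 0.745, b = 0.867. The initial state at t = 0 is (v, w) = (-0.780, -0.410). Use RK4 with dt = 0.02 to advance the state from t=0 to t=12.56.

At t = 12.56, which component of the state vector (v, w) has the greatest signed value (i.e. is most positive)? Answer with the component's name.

t=0.000: state=(-0.780, -0.410)
step 1 (dt=0.02): k1=(0.556, 0.021), k2=(0.558, 0.021), k3=(0.558, 0.021), k4=(0.560, 0.021); state += dt/6·(k1+2k2+2k3+k4)
t=0.020: state=(-0.769, -0.410)
t=0.040: state=(-0.758, -0.409)
t=0.060: state=(-0.746, -0.409)
continuing one RK4 step at a time; state shown every 25 steps (Δt=0.5):
t=0.500: state=(-0.465, -0.395)
t=1.000: state=(-0.012, -0.369)
t=1.500: state=(0.693, -0.325)
t=2.000: state=(1.517, -0.257)
t=2.500: state=(1.950, -0.171)
t=3.000: state=(2.044, -0.079)
t=3.500: state=(2.041, 0.011)
t=4.000: state=(2.018, 0.098)
t=4.500: state=(1.991, 0.182)
t=5.000: state=(1.964, 0.263)
t=5.500: state=(1.936, 0.341)
t=6.000: state=(1.908, 0.416)
t=6.500: state=(1.880, 0.488)
t=7.000: state=(1.852, 0.557)
t=7.500: state=(1.825, 0.623)
t=8.000: state=(1.797, 0.687)
t=8.500: state=(1.769, 0.748)
t=9.000: state=(1.741, 0.806)
t=9.500: state=(1.713, 0.862)
t=10.000: state=(1.685, 0.916)
t=10.500: state=(1.656, 0.967)
t=11.000: state=(1.628, 1.016)
t=11.500: state=(1.599, 1.062)
t=12.000: state=(1.570, 1.107)
t=12.500: state=(1.540, 1.149)
t=12.560: state=(1.537, 1.154)
compare at T: v=1.537, w=1.154

largest component: v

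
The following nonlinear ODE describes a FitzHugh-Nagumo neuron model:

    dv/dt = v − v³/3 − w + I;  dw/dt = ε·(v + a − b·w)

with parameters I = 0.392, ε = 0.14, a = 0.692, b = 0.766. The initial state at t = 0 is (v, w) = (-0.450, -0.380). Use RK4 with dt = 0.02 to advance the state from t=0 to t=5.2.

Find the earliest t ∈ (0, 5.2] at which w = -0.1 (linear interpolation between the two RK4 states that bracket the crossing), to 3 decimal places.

t=0.000: state=(-0.450, -0.380)
step 1 (dt=0.02): k1=(0.352, 0.075), k2=(0.354, 0.075), k3=(0.354, 0.075), k4=(0.357, 0.075); state += dt/6·(k1+2k2+2k3+k4)
t=0.020: state=(-0.443, -0.378)
t=0.040: state=(-0.436, -0.377)
t=0.060: state=(-0.428, -0.375)
continuing one RK4 step at a time; state shown every 10 steps (Δt=0.2):
t=0.200: state=(-0.375, -0.364)
t=0.400: state=(-0.290, -0.347)
t=0.600: state=(-0.191, -0.327)
t=0.800: state=(-0.077, -0.304)
t=1.000: state=(0.058, -0.279)
t=1.200: state=(0.216, -0.250)
t=1.400: state=(0.400, -0.217)
t=1.600: state=(0.610, -0.180)
t=1.800: state=(0.839, -0.136)
t=1.940: state=(1.003, -0.103)
next step: t=1.960: state=(1.026, -0.098) — w has crossed -0.1
linear interpolation between t=1.940 (-0.10304) and t=1.960 (-0.09805) → t≈1.952

t = 1.952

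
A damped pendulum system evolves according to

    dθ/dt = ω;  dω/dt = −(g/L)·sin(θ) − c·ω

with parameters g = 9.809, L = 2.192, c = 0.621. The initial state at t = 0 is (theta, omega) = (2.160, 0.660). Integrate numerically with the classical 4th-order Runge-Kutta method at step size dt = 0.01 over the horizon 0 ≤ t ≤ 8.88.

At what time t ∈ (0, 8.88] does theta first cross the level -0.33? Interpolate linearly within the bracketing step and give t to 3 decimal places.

t = 1.497

t=0.000: state=(2.160, 0.660)
step 1 (dt=0.01): k1=(0.660, -4.130), k2=(0.639, -4.109), k3=(0.639, -4.109), k4=(0.619, -4.089); state += dt/6·(k1+2k2+2k3+k4)
t=0.010: state=(2.166, 0.619)
t=0.020: state=(2.172, 0.578)
t=0.030: state=(2.178, 0.538)
continuing one RK4 step at a time; state shown every 50 steps (Δt=0.5):
t=0.500: state=(2.032, -1.107)
t=1.000: state=(1.072, -2.659)
t=1.490: state=(-0.312, -2.539)
next step: t=1.500: state=(-0.337, -2.509) — theta has crossed -0.33
linear interpolation between t=1.490 (-0.31191) and t=1.500 (-0.33715) → t≈1.497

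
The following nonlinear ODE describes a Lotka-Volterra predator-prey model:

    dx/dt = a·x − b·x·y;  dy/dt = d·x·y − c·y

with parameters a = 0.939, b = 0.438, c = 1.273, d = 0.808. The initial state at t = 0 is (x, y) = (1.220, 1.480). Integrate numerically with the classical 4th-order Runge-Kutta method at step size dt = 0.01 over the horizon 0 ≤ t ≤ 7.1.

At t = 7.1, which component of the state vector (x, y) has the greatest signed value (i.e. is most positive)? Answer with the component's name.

t=0.000: state=(1.220, 1.480)
step 1 (dt=0.01): k1=(0.355, -0.425), k2=(0.356, -0.422), k3=(0.356, -0.422), k4=(0.358, -0.420); state += dt/6·(k1+2k2+2k3+k4)
t=0.010: state=(1.224, 1.476)
t=0.020: state=(1.227, 1.472)
t=0.030: state=(1.231, 1.467)
continuing one RK4 step at a time; state shown every 25 steps (Δt=0.25):
t=0.250: state=(1.319, 1.391)
t=0.500: state=(1.437, 1.336)
t=0.750: state=(1.572, 1.317)
t=1.000: state=(1.720, 1.335)
t=1.250: state=(1.874, 1.396)
t=1.500: state=(2.022, 1.506)
t=1.750: state=(2.150, 1.670)
t=2.000: state=(2.238, 1.894)
t=2.250: state=(2.267, 2.174)
t=2.500: state=(2.220, 2.492)
t=2.750: state=(2.100, 2.807)
t=3.000: state=(1.924, 3.068)
t=3.250: state=(1.722, 3.226)
t=3.500: state=(1.525, 3.257)
t=3.750: state=(1.355, 3.167)
t=4.000: state=(1.223, 2.987)
t=4.250: state=(1.129, 2.754)
t=4.500: state=(1.071, 2.500)
t=4.750: state=(1.044, 2.251)
t=5.000: state=(1.045, 2.021)
t=5.250: state=(1.071, 1.820)
t=5.500: state=(1.121, 1.651)
t=5.750: state=(1.192, 1.517)
t=6.000: state=(1.284, 1.416)
t=6.250: state=(1.396, 1.350)
t=6.500: state=(1.526, 1.319)
t=6.750: state=(1.670, 1.325)
t=7.000: state=(1.823, 1.371)
t=7.100: state=(1.885, 1.403)
compare at T: x=1.885, y=1.403

largest component: x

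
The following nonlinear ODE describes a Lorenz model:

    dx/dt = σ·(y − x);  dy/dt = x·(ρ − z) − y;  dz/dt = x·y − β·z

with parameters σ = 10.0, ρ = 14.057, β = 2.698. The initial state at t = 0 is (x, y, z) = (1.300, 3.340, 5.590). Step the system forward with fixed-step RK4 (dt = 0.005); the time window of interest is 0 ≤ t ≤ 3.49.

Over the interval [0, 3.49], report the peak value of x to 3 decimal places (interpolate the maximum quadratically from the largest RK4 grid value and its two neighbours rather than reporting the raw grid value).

max x = 9.801

t=0.000: state=(1.300, 3.340, 5.590)
step 1 (dt=0.005): k1=(20.400, 7.667, -10.740), k2=(20.082, 8.116, -10.471), k3=(20.101, 8.107, -10.474), k4=(19.800, 8.551, -10.206); state += dt/6·(k1+2k2+2k3+k4)
t=0.005: state=(1.400, 3.381, 5.538)
t=0.010: state=(1.498, 3.425, 5.488)
t=0.015: state=(1.593, 3.475, 5.441)
continuing one RK4 step at a time; state shown every 40 steps (Δt=0.2):
t=0.200: state=(5.233, 7.772, 6.217)
t=0.400: state=(9.789, 10.087, 16.588)
t=0.600: state=(5.144, 2.290, 16.603)
t=0.800: state=(2.296, 2.054, 10.581)
t=1.000: state=(3.156, 4.201, 7.398)
t=1.200: state=(6.526, 8.692, 9.355)
t=1.400: state=(8.636, 7.603, 17.092)
t=1.600: state=(4.627, 2.921, 14.763)
t=1.800: state=(3.283, 3.482, 10.252)
t=2.000: state=(4.931, 6.315, 9.033)
t=2.200: state=(7.816, 8.698, 13.497)
t=2.400: state=(6.641, 5.006, 16.093)
t=2.600: state=(4.185, 3.677, 12.511)
t=2.800: state=(4.539, 5.301, 10.140)
t=3.000: state=(6.671, 7.756, 11.846)
t=3.200: state=(7.231, 6.513, 15.346)
t=3.400: state=(5.174, 4.331, 13.819)
t=3.490: state=(4.650, 4.337, 12.506)
largest grid value and its neighbours: x(0.405)=9.79921, x(0.410)=9.79976, x(0.415)=9.79063
parabola through these three points peaks at t≈0.408 with x≈9.80071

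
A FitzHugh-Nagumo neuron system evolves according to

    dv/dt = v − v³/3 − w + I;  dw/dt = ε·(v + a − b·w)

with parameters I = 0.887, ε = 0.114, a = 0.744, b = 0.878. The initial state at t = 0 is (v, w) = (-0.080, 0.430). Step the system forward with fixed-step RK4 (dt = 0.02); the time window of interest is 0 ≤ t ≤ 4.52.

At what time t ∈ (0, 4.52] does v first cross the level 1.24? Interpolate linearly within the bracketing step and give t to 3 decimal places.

t = 1.740

t=0.000: state=(-0.080, 0.430)
step 1 (dt=0.02): k1=(0.377, 0.033), k2=(0.381, 0.033), k3=(0.381, 0.033), k4=(0.384, 0.033); state += dt/6·(k1+2k2+2k3+k4)
t=0.020: state=(-0.072, 0.431)
t=0.040: state=(-0.065, 0.431)
t=0.060: state=(-0.057, 0.432)
continuing one RK4 step at a time; state shown every 10 steps (Δt=0.2):
t=0.200: state=(0.003, 0.437)
t=0.400: state=(0.102, 0.447)
t=0.600: state=(0.220, 0.458)
t=0.800: state=(0.361, 0.472)
t=1.000: state=(0.524, 0.490)
t=1.200: state=(0.709, 0.511)
t=1.400: state=(0.908, 0.536)
t=1.600: state=(1.108, 0.565)
t=1.740: state=(1.240, 0.587)
next step: t=1.760: state=(1.258, 0.591) — v has crossed 1.24
linear interpolation between t=1.740 (1.23980) and t=1.760 (1.25776) → t≈1.740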